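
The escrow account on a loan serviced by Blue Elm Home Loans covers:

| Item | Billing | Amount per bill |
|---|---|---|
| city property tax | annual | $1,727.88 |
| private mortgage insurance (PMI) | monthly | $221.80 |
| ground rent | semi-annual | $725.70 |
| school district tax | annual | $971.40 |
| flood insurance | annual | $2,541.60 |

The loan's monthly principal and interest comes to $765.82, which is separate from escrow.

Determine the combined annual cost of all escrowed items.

City property tax — $1,727.88
Private mortgage insurance (PMI) — $221.80 × 12 = $2,661.60
Ground rent — $725.70 × 2 = $1,451.40
School district tax — $971.40
Flood insurance — $2,541.60
Annual escrow total = $9,353.88

$9,353.88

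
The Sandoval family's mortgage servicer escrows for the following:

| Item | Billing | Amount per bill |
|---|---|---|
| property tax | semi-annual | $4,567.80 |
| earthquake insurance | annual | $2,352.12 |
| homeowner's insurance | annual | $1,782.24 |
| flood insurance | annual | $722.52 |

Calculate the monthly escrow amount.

Property tax — $4,567.80 × 2 = $9,135.60 per year
Earthquake insurance — $2,352.12 per year
Homeowner's insurance — $1,782.24 per year
Flood insurance — $722.52 per year
Annual escrow total = $13,992.48
Monthly escrow = $13,992.48 ÷ 12 = $1,166.04

$1,166.04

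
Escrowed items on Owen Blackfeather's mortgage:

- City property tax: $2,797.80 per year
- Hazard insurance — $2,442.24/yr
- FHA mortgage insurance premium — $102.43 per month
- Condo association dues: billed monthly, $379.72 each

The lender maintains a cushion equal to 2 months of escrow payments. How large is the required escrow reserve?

City property tax: $2,797.80
Hazard insurance: $2,442.24
FHA mortgage insurance premium: $102.43 × 12 = $1,229.16
Condo association dues: $379.72 × 12 = $4,556.64
Total per year = $2,797.80 + $2,442.24 + $1,229.16 + $4,556.64 = $11,025.84
Per month = $11,025.84 / 12 = $918.82
Reserve = 2 × $918.82 = $1,837.64

$1,837.64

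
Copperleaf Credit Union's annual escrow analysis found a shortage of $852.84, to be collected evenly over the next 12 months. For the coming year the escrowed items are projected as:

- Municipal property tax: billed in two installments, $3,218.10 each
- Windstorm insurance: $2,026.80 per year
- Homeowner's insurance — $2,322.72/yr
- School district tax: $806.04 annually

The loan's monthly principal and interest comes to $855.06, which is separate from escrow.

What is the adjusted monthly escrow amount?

Municipal property tax = $3,218.10 × 2 = $6,436.20
Windstorm insurance = $2,026.80
Homeowner's insurance = $2,322.72
School district tax = $806.04
Yearly total = $6,436.20 + $2,026.80 + $2,322.72 + $806.04 = $11,591.76
Monthly = $11,591.76 ÷ 12 = $965.98
Shortage per month = $852.84 ÷ 12 = $71.07
New monthly escrow = $965.98 + $71.07 = $1,037.05

$1,037.05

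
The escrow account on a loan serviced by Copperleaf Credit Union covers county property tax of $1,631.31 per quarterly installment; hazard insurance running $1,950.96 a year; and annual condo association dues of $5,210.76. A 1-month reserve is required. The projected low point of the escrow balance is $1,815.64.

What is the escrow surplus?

County property tax: $1,631.31 × 4 = $6,525.24
Hazard insurance: $1,950.96
Condo association dues: $5,210.76
Yearly total = $6,525.24 + $1,950.96 + $5,210.76 = $13,686.96
Monthly = $13,686.96 ÷ 12 = $1,140.58
Cushion = 1 × $1,140.58 = $1,140.58
Surplus = $1,815.64 − $1,140.58 = $675.06

$675.06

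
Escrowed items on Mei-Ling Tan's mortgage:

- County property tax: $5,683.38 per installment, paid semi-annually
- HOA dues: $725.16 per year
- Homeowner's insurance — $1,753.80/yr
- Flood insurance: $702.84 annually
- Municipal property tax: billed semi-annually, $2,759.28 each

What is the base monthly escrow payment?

$1,672.26

County property tax — $5,683.38 × 2 = $11,366.76
HOA dues — $725.16
Homeowner's insurance — $1,753.80
Flood insurance — $702.84
Municipal property tax — $2,759.28 × 2 = $5,518.56
Total per year = $11,366.76 + $725.16 + $1,753.80 + $702.84 + $5,518.56 = $20,067.12
Per month = $20,067.12 ÷ 12 = $1,672.26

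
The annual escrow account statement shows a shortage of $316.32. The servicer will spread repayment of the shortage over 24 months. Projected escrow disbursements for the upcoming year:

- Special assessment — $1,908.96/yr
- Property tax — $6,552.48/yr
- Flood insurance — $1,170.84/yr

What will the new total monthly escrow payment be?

Special assessment = $1,908.96
Property tax = $6,552.48
Flood insurance = $1,170.84
Combined annual = $1,908.96 + $6,552.48 + $1,170.84 = $9,632.28
Base monthly escrow = $9,632.28 ÷ 12 = $802.69
Monthly shortage recovery: $316.32 / 24 = $13.18
New monthly escrow = $802.69 + $13.18 = $815.87

$815.87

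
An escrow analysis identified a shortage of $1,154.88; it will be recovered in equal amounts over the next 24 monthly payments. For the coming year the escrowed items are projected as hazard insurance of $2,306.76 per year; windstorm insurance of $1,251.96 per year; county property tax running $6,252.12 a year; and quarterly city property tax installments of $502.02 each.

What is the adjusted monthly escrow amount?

$1,033.03

Hazard insurance: $2,306.76 annually
Windstorm insurance: $1,251.96 annually
County property tax: $6,252.12 annually
City property tax: $502.02 × 4 = $2,008.08 annually
Total per year = $2,306.76 + $1,251.96 + $6,252.12 + $2,008.08 = $11,818.92
Base monthly escrow = $11,818.92 / 12 = $984.91
Shortage per month = $1,154.88 ÷ 24 = $48.12
Adjusted monthly = $984.91 + $48.12 = $1,033.03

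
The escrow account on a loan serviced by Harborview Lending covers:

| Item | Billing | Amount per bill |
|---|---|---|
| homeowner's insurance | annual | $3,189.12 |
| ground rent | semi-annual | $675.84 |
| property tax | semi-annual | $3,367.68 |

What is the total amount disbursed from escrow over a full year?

Homeowner's insurance — $3,189.12
Ground rent — $675.84 × 2 = $1,351.68
Property tax — $3,367.68 × 2 = $6,735.36
Combined annual = $3,189.12 + $1,351.68 + $6,735.36 = $11,276.16

$11,276.16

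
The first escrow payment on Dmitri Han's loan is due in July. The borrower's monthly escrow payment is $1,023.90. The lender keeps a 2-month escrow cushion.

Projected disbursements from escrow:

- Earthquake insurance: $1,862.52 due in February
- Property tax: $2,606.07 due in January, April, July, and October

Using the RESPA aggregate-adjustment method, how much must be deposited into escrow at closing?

Cushion = 2 × $1,023.90 = $2,047.80
Trial balance (start $0, +$1,023.90 each month, − disbursements):
  Jul: +$1,023.90 − $2,606.07 → -$1,582.17
  Aug: +$1,023.90 → -$558.27
  Sep: +$1,023.90 → $465.63
  Oct: +$1,023.90 − $2,606.07 → -$1,116.54
  Nov: +$1,023.90 → -$92.64
  Dec: +$1,023.90 → $931.26
  Jan: +$1,023.90 − $2,606.07 → -$650.91
  Feb: +$1,023.90 − $1,862.52 → -$1,489.53
  Mar: +$1,023.90 → -$465.63
  Apr: +$1,023.90 − $2,606.07 → -$2,047.80
  May: +$1,023.90 → -$1,023.90
  Jun: +$1,023.90 → $0.00
Lowest trial balance = -$2,047.80 (Apr)
Initial deposit = cushion − low point = $2,047.80 − (-$2,047.80) = $4,095.60

$4,095.60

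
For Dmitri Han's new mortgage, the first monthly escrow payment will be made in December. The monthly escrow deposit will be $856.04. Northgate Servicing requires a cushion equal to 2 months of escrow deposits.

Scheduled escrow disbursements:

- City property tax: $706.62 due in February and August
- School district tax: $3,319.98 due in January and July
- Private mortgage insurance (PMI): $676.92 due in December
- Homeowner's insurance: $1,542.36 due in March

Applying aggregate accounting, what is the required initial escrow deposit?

$4,533.80

Cushion = 2 × $856.04 = $1,712.08
Trial balance (start $0, +$856.04 each month, − disbursements):
  Dec: +$856.04 − $676.92 → $179.12
  Jan: +$856.04 − $3,319.98 → -$2,284.82
  Feb: +$856.04 − $706.62 → -$2,135.40
  Mar: +$856.04 − $1,542.36 → -$2,821.72
  Apr: +$856.04 → -$1,965.68
  May: +$856.04 → -$1,109.64
  Jun: +$856.04 → -$253.60
  Jul: +$856.04 − $3,319.98 → -$2,717.54
  Aug: +$856.04 − $706.62 → -$2,568.12
  Sep: +$856.04 → -$1,712.08
  Oct: +$856.04 → -$856.04
  Nov: +$856.04 → $0.00
Lowest trial balance = -$2,821.72 (Mar)
Initial deposit = cushion − low point = $1,712.08 − (-$2,821.72) = $4,533.80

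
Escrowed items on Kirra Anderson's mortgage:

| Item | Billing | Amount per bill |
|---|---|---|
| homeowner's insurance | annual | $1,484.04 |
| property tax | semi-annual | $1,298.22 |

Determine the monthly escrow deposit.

Homeowner's insurance — $1,484.04 annually
Property tax — $1,298.22 × 2 = $2,596.44 annually
Combined annual = $4,080.48
Per month = $4,080.48 / 12 = $340.04

$340.04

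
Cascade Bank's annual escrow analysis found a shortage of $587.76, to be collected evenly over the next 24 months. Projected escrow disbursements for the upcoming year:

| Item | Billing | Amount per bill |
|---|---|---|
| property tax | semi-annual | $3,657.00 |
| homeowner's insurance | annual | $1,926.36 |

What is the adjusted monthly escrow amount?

Property tax: $3,657.00 × 2 = $7,314.00
Homeowner's insurance: $1,926.36
Combined annual = $7,314.00 + $1,926.36 = $9,240.36
Per month = $9,240.36 / 12 = $770.03
Monthly shortage recovery: $587.76 ÷ 24 = $24.49
Adjusted monthly = $770.03 + $24.49 = $794.52

$794.52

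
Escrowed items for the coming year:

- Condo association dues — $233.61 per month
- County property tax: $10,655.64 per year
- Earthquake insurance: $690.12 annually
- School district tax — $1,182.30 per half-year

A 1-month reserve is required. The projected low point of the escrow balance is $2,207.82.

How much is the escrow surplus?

Condo association dues = $233.61 × 12 = $2,803.32 per year
County property tax = $10,655.64 per year
Earthquake insurance = $690.12 per year
School district tax = $1,182.30 × 2 = $2,364.60 per year
Combined annual = $2,803.32 + $10,655.64 + $690.12 + $2,364.60 = $16,513.68
Per month = $16,513.68 / 12 = $1,376.14
Required cushion = 1 × $1,376.14 = $1,376.14
Excess over cushion: $2,207.82 − $1,376.14 = $831.68

$831.68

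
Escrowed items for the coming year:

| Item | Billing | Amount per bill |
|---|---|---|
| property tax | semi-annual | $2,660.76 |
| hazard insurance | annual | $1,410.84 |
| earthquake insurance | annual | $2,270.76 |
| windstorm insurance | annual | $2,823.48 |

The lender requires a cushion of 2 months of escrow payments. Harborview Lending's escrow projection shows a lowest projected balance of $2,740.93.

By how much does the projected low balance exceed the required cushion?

$769.83

Property tax — $2,660.76 × 2 = $5,321.52 per year
Hazard insurance — $1,410.84 per year
Earthquake insurance — $2,270.76 per year
Windstorm insurance — $2,823.48 per year
Annual escrow total = $5,321.52 + $1,410.84 + $2,270.76 + $2,823.48 = $11,826.60
Monthly escrow = $11,826.60 / 12 = $985.55
Required reserve = 2 × $985.55 = $1,971.10
Excess over cushion: $2,740.93 − $1,971.10 = $769.83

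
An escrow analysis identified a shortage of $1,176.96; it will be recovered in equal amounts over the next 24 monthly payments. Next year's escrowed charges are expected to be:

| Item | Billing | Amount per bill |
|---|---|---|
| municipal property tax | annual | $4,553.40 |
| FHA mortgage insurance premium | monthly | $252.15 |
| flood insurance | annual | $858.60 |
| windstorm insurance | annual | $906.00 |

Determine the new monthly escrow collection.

$827.69

Municipal property tax = $4,553.40 annually
FHA mortgage insurance premium = $252.15 × 12 = $3,025.80 annually
Flood insurance = $858.60 annually
Windstorm insurance = $906.00 annually
Total per year = $9,343.80
Monthly escrow = $9,343.80 / 12 = $778.65
Monthly shortage recovery: $1,176.96 / 24 = $49.04
New monthly escrow = $778.65 + $49.04 = $827.69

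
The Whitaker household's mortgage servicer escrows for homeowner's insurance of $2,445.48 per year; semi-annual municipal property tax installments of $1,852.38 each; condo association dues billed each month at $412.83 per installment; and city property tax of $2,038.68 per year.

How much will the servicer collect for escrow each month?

Homeowner's insurance: $2,445.48/yr
Municipal property tax: $1,852.38 × 2 = $3,704.76/yr
Condo association dues: $412.83 × 12 = $4,953.96/yr
City property tax: $2,038.68/yr
Yearly total = $2,445.48 + $3,704.76 + $4,953.96 + $2,038.68 = $13,142.88
Monthly = $13,142.88 ÷ 12 = $1,095.24

$1,095.24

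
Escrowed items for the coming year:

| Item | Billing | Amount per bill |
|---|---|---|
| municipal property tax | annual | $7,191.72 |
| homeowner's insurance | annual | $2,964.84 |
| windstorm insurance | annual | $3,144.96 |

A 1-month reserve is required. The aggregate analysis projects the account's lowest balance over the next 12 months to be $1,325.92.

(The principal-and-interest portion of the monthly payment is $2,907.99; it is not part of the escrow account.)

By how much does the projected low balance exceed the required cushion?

Municipal property tax — $7,191.72 per year
Homeowner's insurance — $2,964.84 per year
Windstorm insurance — $3,144.96 per year
Yearly total = $7,191.72 + $2,964.84 + $3,144.96 = $13,301.52
Monthly escrow = $13,301.52 ÷ 12 = $1,108.46
Required reserve = 1 × $1,108.46 = $1,108.46
Surplus = $1,325.92 − $1,108.46 = $217.46

$217.46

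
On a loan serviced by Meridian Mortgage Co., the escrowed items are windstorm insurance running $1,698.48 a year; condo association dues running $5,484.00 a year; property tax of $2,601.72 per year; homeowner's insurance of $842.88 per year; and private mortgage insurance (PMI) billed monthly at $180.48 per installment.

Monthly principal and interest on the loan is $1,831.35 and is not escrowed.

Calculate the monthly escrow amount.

Windstorm insurance — $1,698.48 annually
Condo association dues — $5,484.00 annually
Property tax — $2,601.72 annually
Homeowner's insurance — $842.88 annually
Private mortgage insurance (PMI) — $180.48 × 12 = $2,165.76 annually
Total per year = $1,698.48 + $5,484.00 + $2,601.72 + $842.88 + $2,165.76 = $12,792.84
Monthly escrow = $12,792.84 ÷ 12 = $1,066.07

$1,066.07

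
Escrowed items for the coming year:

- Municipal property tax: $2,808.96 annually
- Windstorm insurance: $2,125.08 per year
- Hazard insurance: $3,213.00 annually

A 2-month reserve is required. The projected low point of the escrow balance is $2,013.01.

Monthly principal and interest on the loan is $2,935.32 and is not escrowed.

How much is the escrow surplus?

Municipal property tax: $2,808.96/yr
Windstorm insurance: $2,125.08/yr
Hazard insurance: $3,213.00/yr
Yearly total = $8,147.04
Per month = $8,147.04 ÷ 12 = $678.92
Required cushion = 2 × $678.92 = $1,357.84
Surplus = $2,013.01 − $1,357.84 = $655.17

$655.17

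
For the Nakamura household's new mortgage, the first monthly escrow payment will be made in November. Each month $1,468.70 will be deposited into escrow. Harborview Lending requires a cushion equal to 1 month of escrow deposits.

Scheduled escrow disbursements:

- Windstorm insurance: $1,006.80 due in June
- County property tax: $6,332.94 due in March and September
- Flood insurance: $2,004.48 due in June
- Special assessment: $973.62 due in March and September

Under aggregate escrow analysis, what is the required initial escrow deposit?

Cushion = 1 × $1,468.70 = $1,468.70
Trial balance (start $0, +$1,468.70 each month, − disbursements):
  Nov: +$1,468.70 → $1,468.70
  Dec: +$1,468.70 → $2,937.40
  Jan: +$1,468.70 → $4,406.10
  Feb: +$1,468.70 → $5,874.80
  Mar: +$1,468.70 − $7,306.56 → $36.94
  Apr: +$1,468.70 → $1,505.64
  May: +$1,468.70 → $2,974.34
  Jun: +$1,468.70 − $3,011.28 → $1,431.76
  Jul: +$1,468.70 → $2,900.46
  Aug: +$1,468.70 → $4,369.16
  Sep: +$1,468.70 − $7,306.56 → -$1,468.70
  Oct: +$1,468.70 → $0.00
Lowest trial balance = -$1,468.70 (Sep)
Initial deposit = cushion − low point = $1,468.70 − (-$1,468.70) = $2,937.40

$2,937.40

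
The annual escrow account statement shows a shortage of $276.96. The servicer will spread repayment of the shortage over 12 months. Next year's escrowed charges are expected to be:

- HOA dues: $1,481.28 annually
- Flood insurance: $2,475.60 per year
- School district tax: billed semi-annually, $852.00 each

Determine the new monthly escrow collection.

HOA dues: $1,481.28/yr
Flood insurance: $2,475.60/yr
School district tax: $852.00 × 2 = $1,704.00/yr
Annual escrow total = $1,481.28 + $2,475.60 + $1,704.00 = $5,660.88
Monthly = $5,660.88 / 12 = $471.74
Shortage per month = $276.96 / 12 = $23.08
New monthly escrow = $471.74 + $23.08 = $494.82

$494.82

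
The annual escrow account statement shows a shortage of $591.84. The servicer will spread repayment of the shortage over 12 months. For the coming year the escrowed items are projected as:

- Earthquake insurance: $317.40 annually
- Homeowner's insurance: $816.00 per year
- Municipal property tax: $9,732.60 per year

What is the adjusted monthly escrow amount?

$954.82

Earthquake insurance: $317.40 per year
Homeowner's insurance: $816.00 per year
Municipal property tax: $9,732.60 per year
Total annual escrow = $10,866.00
Monthly = $10,866.00 ÷ 12 = $905.50
Shortage spread = $591.84 ÷ 12 = $49.32/mo
New monthly escrow = $905.50 + $49.32 = $954.82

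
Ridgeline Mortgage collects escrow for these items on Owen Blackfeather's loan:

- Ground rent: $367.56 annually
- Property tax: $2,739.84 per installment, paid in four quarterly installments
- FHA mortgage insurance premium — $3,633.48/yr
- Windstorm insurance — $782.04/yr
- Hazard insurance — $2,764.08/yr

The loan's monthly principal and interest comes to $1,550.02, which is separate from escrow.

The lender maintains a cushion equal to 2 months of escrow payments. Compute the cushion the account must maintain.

Ground rent: $367.56 per year
Property tax: $2,739.84 × 4 = $10,959.36 per year
FHA mortgage insurance premium: $3,633.48 per year
Windstorm insurance: $782.04 per year
Hazard insurance: $2,764.08 per year
Yearly total = $367.56 + $10,959.36 + $3,633.48 + $782.04 + $2,764.08 = $18,506.52
Monthly escrow = $18,506.52 / 12 = $1,542.21
Cushion = 2 × $1,542.21 = $3,084.42

$3,084.42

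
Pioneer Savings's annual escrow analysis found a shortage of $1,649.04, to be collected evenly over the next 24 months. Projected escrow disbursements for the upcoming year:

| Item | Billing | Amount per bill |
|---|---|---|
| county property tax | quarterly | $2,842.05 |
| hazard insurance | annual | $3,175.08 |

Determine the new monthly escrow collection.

$1,280.65

County property tax = $2,842.05 × 4 = $11,368.20/yr
Hazard insurance = $3,175.08/yr
Annual escrow total = $11,368.20 + $3,175.08 = $14,543.28
Base monthly escrow = $14,543.28 ÷ 12 = $1,211.94
Monthly shortage recovery: $1,649.04 / 24 = $68.71
New monthly escrow = $1,211.94 + $68.71 = $1,280.65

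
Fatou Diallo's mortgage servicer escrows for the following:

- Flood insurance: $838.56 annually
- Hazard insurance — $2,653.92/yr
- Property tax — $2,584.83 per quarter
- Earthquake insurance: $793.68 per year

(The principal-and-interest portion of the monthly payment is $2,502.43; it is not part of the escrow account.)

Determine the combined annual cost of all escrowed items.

$14,625.48

Flood insurance — $838.56 annually
Hazard insurance — $2,653.92 annually
Property tax — $2,584.83 × 4 = $10,339.32 annually
Earthquake insurance — $793.68 annually
Total annual escrow = $838.56 + $2,653.92 + $10,339.32 + $793.68 = $14,625.48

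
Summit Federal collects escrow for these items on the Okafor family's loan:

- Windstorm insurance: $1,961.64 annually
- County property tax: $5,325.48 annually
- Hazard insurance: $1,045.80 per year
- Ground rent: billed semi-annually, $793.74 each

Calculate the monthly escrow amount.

Windstorm insurance — $1,961.64 annually
County property tax — $5,325.48 annually
Hazard insurance — $1,045.80 annually
Ground rent — $793.74 × 2 = $1,587.48 annually
Total annual escrow = $1,961.64 + $5,325.48 + $1,045.80 + $1,587.48 = $9,920.40
Monthly escrow = $9,920.40 ÷ 12 = $826.70

$826.70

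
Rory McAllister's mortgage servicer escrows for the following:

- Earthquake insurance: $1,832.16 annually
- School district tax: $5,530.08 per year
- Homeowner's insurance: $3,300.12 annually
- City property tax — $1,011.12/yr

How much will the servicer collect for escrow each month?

Earthquake insurance — $1,832.16
School district tax — $5,530.08
Homeowner's insurance — $3,300.12
City property tax — $1,011.12
Combined annual = $1,832.16 + $5,530.08 + $3,300.12 + $1,011.12 = $11,673.48
Base monthly escrow = $11,673.48 / 12 = $972.79

$972.79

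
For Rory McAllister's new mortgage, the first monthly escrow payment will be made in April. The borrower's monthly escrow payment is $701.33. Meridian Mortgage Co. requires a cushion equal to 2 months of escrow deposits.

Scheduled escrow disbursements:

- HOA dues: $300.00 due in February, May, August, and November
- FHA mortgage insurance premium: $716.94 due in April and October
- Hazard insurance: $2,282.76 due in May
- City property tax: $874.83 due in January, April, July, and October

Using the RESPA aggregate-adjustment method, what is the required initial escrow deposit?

$4,174.53

Cushion = 2 × $701.33 = $1,402.66
Trial balance (start $0, +$701.33 each month, − disbursements):
  Apr: +$701.33 − $1,591.77 → -$890.44
  May: +$701.33 − $2,582.76 → -$2,771.87
  Jun: +$701.33 → -$2,070.54
  Jul: +$701.33 − $874.83 → -$2,244.04
  Aug: +$701.33 − $300.00 → -$1,842.71
  Sep: +$701.33 → -$1,141.38
  Oct: +$701.33 − $1,591.77 → -$2,031.82
  Nov: +$701.33 − $300.00 → -$1,630.49
  Dec: +$701.33 → -$929.16
  Jan: +$701.33 − $874.83 → -$1,102.66
  Feb: +$701.33 − $300.00 → -$701.33
  Mar: +$701.33 → $0.00
Lowest trial balance = -$2,771.87 (May)
Initial deposit = cushion − low point = $1,402.66 − (-$2,771.87) = $4,174.53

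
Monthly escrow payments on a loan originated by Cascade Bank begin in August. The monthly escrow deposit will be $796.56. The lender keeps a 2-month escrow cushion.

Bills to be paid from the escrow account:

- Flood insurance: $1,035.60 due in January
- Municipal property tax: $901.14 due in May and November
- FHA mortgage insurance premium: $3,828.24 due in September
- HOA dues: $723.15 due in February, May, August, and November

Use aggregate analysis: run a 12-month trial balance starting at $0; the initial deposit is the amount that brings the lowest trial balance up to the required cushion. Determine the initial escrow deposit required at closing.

Cushion = 2 × $796.56 = $1,593.12
Trial balance (start $0, +$796.56 each month, − disbursements):
  Aug: +$796.56 − $723.15 → $73.41
  Sep: +$796.56 − $3,828.24 → -$2,958.27
  Oct: +$796.56 → -$2,161.71
  Nov: +$796.56 − $1,624.29 → -$2,989.44
  Dec: +$796.56 → -$2,192.88
  Jan: +$796.56 − $1,035.60 → -$2,431.92
  Feb: +$796.56 − $723.15 → -$2,358.51
  Mar: +$796.56 → -$1,561.95
  Apr: +$796.56 → -$765.39
  May: +$796.56 − $1,624.29 → -$1,593.12
  Jun: +$796.56 → -$796.56
  Jul: +$796.56 → $0.00
Lowest trial balance = -$2,989.44 (Nov)
Initial deposit = cushion − low point = $1,593.12 − (-$2,989.44) = $4,582.56

$4,582.56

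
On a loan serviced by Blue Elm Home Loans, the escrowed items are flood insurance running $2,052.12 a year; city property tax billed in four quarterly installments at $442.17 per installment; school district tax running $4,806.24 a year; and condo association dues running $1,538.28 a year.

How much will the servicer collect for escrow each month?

$847.11

Flood insurance — $2,052.12 annually
City property tax — $442.17 × 4 = $1,768.68 annually
School district tax — $4,806.24 annually
Condo association dues — $1,538.28 annually
Yearly total = $2,052.12 + $1,768.68 + $4,806.24 + $1,538.28 = $10,165.32
Monthly = $10,165.32 / 12 = $847.11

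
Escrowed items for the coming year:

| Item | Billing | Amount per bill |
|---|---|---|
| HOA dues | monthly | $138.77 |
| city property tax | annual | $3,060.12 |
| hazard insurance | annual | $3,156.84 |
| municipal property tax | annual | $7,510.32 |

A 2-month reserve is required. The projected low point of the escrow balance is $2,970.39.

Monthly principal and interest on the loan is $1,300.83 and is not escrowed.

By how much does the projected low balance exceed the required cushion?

$404.97

HOA dues: $138.77 × 12 = $1,665.24 annually
City property tax: $3,060.12 annually
Hazard insurance: $3,156.84 annually
Municipal property tax: $7,510.32 annually
Total per year = $1,665.24 + $3,060.12 + $3,156.84 + $7,510.32 = $15,392.52
Per month = $15,392.52 / 12 = $1,282.71
Required cushion = 2 × $1,282.71 = $2,565.42
Excess over cushion: $2,970.39 − $2,565.42 = $404.97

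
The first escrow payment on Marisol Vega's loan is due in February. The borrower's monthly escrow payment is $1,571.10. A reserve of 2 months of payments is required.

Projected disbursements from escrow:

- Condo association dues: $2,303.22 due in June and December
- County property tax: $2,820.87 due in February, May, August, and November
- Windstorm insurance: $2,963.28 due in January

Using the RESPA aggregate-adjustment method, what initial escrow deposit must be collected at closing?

Cushion = 2 × $1,571.10 = $3,142.20
Trial balance (start $0, +$1,571.10 each month, − disbursements):
  Feb: +$1,571.10 − $2,820.87 → -$1,249.77
  Mar: +$1,571.10 → $321.33
  Apr: +$1,571.10 → $1,892.43
  May: +$1,571.10 − $2,820.87 → $642.66
  Jun: +$1,571.10 − $2,303.22 → -$89.46
  Jul: +$1,571.10 → $1,481.64
  Aug: +$1,571.10 − $2,820.87 → $231.87
  Sep: +$1,571.10 → $1,802.97
  Oct: +$1,571.10 → $3,374.07
  Nov: +$1,571.10 − $2,820.87 → $2,124.30
  Dec: +$1,571.10 − $2,303.22 → $1,392.18
  Jan: +$1,571.10 − $2,963.28 → $0.00
Lowest trial balance = -$1,249.77 (Feb)
Initial deposit = cushion − low point = $3,142.20 − (-$1,249.77) = $4,391.97

$4,391.97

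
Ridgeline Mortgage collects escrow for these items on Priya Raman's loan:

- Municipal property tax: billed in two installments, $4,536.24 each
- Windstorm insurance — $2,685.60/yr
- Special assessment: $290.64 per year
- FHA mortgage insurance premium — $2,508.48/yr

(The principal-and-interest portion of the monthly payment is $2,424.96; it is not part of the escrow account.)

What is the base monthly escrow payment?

Municipal property tax: $4,536.24 × 2 = $9,072.48 annually
Windstorm insurance: $2,685.60 annually
Special assessment: $290.64 annually
FHA mortgage insurance premium: $2,508.48 annually
Annual escrow total = $14,557.20
Per month = $14,557.20 / 12 = $1,213.10

$1,213.10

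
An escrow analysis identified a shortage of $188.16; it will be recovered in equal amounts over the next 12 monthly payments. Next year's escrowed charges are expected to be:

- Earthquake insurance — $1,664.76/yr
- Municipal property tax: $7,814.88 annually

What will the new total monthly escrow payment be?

$805.65

Earthquake insurance — $1,664.76 annually
Municipal property tax — $7,814.88 annually
Yearly total = $1,664.76 + $7,814.88 = $9,479.64
Monthly escrow = $9,479.64 / 12 = $789.97
Shortage spread = $188.16 / 12 = $15.68/mo
Adjusted monthly = $789.97 + $15.68 = $805.65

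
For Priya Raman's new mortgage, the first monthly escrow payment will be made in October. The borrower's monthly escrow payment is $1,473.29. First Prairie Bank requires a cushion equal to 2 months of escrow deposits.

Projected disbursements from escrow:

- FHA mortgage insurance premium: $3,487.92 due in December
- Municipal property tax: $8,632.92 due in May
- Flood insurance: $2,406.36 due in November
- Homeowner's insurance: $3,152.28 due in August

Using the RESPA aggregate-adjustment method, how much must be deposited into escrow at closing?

Cushion = 2 × $1,473.29 = $2,946.58
Trial balance (start $0, +$1,473.29 each month, − disbursements):
  Oct: +$1,473.29 → $1,473.29
  Nov: +$1,473.29 − $2,406.36 → $540.22
  Dec: +$1,473.29 − $3,487.92 → -$1,474.41
  Jan: +$1,473.29 → -$1.12
  Feb: +$1,473.29 → $1,472.17
  Mar: +$1,473.29 → $2,945.46
  Apr: +$1,473.29 → $4,418.75
  May: +$1,473.29 − $8,632.92 → -$2,740.88
  Jun: +$1,473.29 → -$1,267.59
  Jul: +$1,473.29 → $205.70
  Aug: +$1,473.29 − $3,152.28 → -$1,473.29
  Sep: +$1,473.29 → $0.00
Lowest trial balance = -$2,740.88 (May)
Initial deposit = cushion − low point = $2,946.58 − (-$2,740.88) = $5,687.46

$5,687.46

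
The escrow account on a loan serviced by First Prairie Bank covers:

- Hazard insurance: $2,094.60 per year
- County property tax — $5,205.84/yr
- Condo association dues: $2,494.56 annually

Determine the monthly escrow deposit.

$816.25

Hazard insurance — $2,094.60/yr
County property tax — $5,205.84/yr
Condo association dues — $2,494.56/yr
Total annual escrow = $2,094.60 + $5,205.84 + $2,494.56 = $9,795.00
Monthly = $9,795.00 / 12 = $816.25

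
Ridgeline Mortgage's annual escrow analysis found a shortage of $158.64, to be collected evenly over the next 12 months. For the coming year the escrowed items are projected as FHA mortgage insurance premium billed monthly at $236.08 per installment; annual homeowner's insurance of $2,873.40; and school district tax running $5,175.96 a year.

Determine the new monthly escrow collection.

FHA mortgage insurance premium: $236.08 × 12 = $2,832.96 per year
Homeowner's insurance: $2,873.40 per year
School district tax: $5,175.96 per year
Yearly total = $2,832.96 + $2,873.40 + $5,175.96 = $10,882.32
Monthly escrow = $10,882.32 / 12 = $906.86
Monthly shortage recovery: $158.64 / 12 = $13.22
Adjusted monthly = $906.86 + $13.22 = $920.08

$920.08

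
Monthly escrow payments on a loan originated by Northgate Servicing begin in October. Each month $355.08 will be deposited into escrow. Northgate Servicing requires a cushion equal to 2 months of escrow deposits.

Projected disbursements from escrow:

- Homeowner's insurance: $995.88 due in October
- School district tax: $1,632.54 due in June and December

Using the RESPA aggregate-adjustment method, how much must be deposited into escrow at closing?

Cushion = 2 × $355.08 = $710.16
Trial balance (start $0, +$355.08 each month, − disbursements):
  Oct: +$355.08 − $995.88 → -$640.80
  Nov: +$355.08 → -$285.72
  Dec: +$355.08 − $1,632.54 → -$1,563.18
  Jan: +$355.08 → -$1,208.10
  Feb: +$355.08 → -$853.02
  Mar: +$355.08 → -$497.94
  Apr: +$355.08 → -$142.86
  May: +$355.08 → $212.22
  Jun: +$355.08 − $1,632.54 → -$1,065.24
  Jul: +$355.08 → -$710.16
  Aug: +$355.08 → -$355.08
  Sep: +$355.08 → $0.00
Lowest trial balance = -$1,563.18 (Dec)
Initial deposit = cushion − low point = $710.16 − (-$1,563.18) = $2,273.34

$2,273.34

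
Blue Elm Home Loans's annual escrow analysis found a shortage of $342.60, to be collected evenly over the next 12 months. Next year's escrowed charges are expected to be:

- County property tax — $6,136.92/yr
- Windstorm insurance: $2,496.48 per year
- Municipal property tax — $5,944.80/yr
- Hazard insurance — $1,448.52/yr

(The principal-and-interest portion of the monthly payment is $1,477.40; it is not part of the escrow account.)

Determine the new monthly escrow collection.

County property tax: $6,136.92 per year
Windstorm insurance: $2,496.48 per year
Municipal property tax: $5,944.80 per year
Hazard insurance: $1,448.52 per year
Combined annual = $6,136.92 + $2,496.48 + $5,944.80 + $1,448.52 = $16,026.72
Monthly escrow = $16,026.72 / 12 = $1,335.56
Shortage spread = $342.60 / 12 = $28.55/mo
New monthly escrow = $1,335.56 + $28.55 = $1,364.11

$1,364.11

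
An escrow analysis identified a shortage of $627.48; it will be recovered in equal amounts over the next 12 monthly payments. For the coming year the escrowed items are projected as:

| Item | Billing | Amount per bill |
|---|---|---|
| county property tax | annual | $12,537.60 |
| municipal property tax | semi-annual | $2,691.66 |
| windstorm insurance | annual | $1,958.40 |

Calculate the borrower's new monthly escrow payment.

County property tax = $12,537.60
Municipal property tax = $2,691.66 × 2 = $5,383.32
Windstorm insurance = $1,958.40
Total per year = $12,537.60 + $5,383.32 + $1,958.40 = $19,879.32
Monthly escrow = $19,879.32 / 12 = $1,656.61
Monthly shortage recovery: $627.48 ÷ 12 = $52.29
Adjusted monthly = $1,656.61 + $52.29 = $1,708.90

$1,708.90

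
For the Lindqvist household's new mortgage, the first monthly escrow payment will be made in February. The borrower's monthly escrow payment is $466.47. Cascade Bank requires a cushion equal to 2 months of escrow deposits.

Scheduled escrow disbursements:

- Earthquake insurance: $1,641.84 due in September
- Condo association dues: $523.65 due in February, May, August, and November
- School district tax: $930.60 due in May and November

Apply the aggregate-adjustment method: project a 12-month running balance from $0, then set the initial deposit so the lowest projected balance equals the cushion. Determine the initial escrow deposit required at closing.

$1,865.88

Cushion = 2 × $466.47 = $932.94
Trial balance (start $0, +$466.47 each month, − disbursements):
  Feb: +$466.47 − $523.65 → -$57.18
  Mar: +$466.47 → $409.29
  Apr: +$466.47 → $875.76
  May: +$466.47 − $1,454.25 → -$112.02
  Jun: +$466.47 → $354.45
  Jul: +$466.47 → $820.92
  Aug: +$466.47 − $523.65 → $763.74
  Sep: +$466.47 − $1,641.84 → -$411.63
  Oct: +$466.47 → $54.84
  Nov: +$466.47 − $1,454.25 → -$932.94
  Dec: +$466.47 → -$466.47
  Jan: +$466.47 → $0.00
Lowest trial balance = -$932.94 (Nov)
Initial deposit = cushion − low point = $932.94 − (-$932.94) = $1,865.88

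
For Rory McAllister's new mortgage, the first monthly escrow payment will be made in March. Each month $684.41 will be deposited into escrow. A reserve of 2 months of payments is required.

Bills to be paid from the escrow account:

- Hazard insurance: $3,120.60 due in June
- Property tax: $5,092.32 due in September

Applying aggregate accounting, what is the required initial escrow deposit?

Cushion = 2 × $684.41 = $1,368.82
Trial balance (start $0, +$684.41 each month, − disbursements):
  Mar: +$684.41 → $684.41
  Apr: +$684.41 → $1,368.82
  May: +$684.41 → $2,053.23
  Jun: +$684.41 − $3,120.60 → -$382.96
  Jul: +$684.41 → $301.45
  Aug: +$684.41 → $985.86
  Sep: +$684.41 − $5,092.32 → -$3,422.05
  Oct: +$684.41 → -$2,737.64
  Nov: +$684.41 → -$2,053.23
  Dec: +$684.41 → -$1,368.82
  Jan: +$684.41 → -$684.41
  Feb: +$684.41 → $0.00
Lowest trial balance = -$3,422.05 (Sep)
Initial deposit = cushion − low point = $1,368.82 − (-$3,422.05) = $4,790.87

$4,790.87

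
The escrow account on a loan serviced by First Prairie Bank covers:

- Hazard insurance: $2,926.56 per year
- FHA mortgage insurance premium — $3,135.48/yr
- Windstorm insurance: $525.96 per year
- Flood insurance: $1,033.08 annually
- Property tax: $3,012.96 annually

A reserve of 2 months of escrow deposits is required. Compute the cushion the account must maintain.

$1,772.34

Hazard insurance = $2,926.56
FHA mortgage insurance premium = $3,135.48
Windstorm insurance = $525.96
Flood insurance = $1,033.08
Property tax = $3,012.96
Total per year = $10,634.04
Monthly escrow = $10,634.04 ÷ 12 = $886.17
Cushion = 2 × $886.17 = $1,772.34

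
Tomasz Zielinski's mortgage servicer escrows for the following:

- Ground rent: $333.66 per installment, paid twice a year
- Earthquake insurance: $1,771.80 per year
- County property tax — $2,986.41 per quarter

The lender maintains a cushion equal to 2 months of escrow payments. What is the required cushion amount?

Ground rent = $333.66 × 2 = $667.32
Earthquake insurance = $1,771.80
County property tax = $2,986.41 × 4 = $11,945.64
Annual escrow total = $667.32 + $1,771.80 + $11,945.64 = $14,384.76
Base monthly escrow = $14,384.76 ÷ 12 = $1,198.73
Required cushion = 2 × $1,198.73 = $2,397.46

$2,397.46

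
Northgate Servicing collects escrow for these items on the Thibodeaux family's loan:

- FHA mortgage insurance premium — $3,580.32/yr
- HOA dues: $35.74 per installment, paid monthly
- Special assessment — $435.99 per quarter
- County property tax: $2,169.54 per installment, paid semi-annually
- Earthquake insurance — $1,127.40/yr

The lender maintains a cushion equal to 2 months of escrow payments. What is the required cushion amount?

$1,869.94

FHA mortgage insurance premium — $3,580.32 annually
HOA dues — $35.74 × 12 = $428.88 annually
Special assessment — $435.99 × 4 = $1,743.96 annually
County property tax — $2,169.54 × 2 = $4,339.08 annually
Earthquake insurance — $1,127.40 annually
Total annual escrow = $11,219.64
Base monthly escrow = $11,219.64 ÷ 12 = $934.97
Cushion = 2 × $934.97 = $1,869.94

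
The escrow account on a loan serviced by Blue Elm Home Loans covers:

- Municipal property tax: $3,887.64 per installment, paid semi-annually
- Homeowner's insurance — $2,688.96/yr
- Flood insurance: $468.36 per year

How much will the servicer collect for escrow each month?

$911.05

Municipal property tax — $3,887.64 × 2 = $7,775.28/yr
Homeowner's insurance — $2,688.96/yr
Flood insurance — $468.36/yr
Yearly total = $7,775.28 + $2,688.96 + $468.36 = $10,932.60
Monthly = $10,932.60 / 12 = $911.05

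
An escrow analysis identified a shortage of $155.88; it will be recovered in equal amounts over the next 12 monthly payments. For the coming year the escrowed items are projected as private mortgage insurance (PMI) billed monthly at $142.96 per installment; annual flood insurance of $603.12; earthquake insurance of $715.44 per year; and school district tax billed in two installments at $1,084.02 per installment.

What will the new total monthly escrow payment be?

Private mortgage insurance (PMI) — $142.96 × 12 = $1,715.52/yr
Flood insurance — $603.12/yr
Earthquake insurance — $715.44/yr
School district tax — $1,084.02 × 2 = $2,168.04/yr
Combined annual = $5,202.12
Base monthly escrow = $5,202.12 ÷ 12 = $433.51
Shortage per month = $155.88 / 12 = $12.99
New monthly escrow = $433.51 + $12.99 = $446.50

$446.50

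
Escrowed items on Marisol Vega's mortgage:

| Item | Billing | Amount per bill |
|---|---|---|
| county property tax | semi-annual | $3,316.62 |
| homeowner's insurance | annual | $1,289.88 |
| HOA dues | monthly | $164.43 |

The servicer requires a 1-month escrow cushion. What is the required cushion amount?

$824.69

County property tax — $3,316.62 × 2 = $6,633.24/yr
Homeowner's insurance — $1,289.88/yr
HOA dues — $164.43 × 12 = $1,973.16/yr
Annual escrow total = $6,633.24 + $1,289.88 + $1,973.16 = $9,896.28
Base monthly escrow = $9,896.28 ÷ 12 = $824.69
Reserve = 1 × $824.69 = $824.69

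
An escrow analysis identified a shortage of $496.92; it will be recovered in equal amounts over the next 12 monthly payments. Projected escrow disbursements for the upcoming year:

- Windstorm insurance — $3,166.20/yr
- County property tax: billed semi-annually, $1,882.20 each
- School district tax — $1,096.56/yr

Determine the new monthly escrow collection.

Windstorm insurance = $3,166.20 annually
County property tax = $1,882.20 × 2 = $3,764.40 annually
School district tax = $1,096.56 annually
Total per year = $3,166.20 + $3,764.40 + $1,096.56 = $8,027.16
Monthly = $8,027.16 / 12 = $668.93
Shortage spread = $496.92 ÷ 12 = $41.41/mo
Adjusted monthly = $668.93 + $41.41 = $710.34

$710.34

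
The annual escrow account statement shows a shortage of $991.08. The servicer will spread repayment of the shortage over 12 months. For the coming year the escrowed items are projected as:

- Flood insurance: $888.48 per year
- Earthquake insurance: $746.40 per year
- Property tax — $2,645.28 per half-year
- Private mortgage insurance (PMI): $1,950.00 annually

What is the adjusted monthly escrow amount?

$822.21

Flood insurance: $888.48 annually
Earthquake insurance: $746.40 annually
Property tax: $2,645.28 × 2 = $5,290.56 annually
Private mortgage insurance (PMI): $1,950.00 annually
Total per year = $888.48 + $746.40 + $5,290.56 + $1,950.00 = $8,875.44
Per month = $8,875.44 ÷ 12 = $739.62
Shortage per month = $991.08 ÷ 12 = $82.59
New monthly escrow = $739.62 + $82.59 = $822.21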